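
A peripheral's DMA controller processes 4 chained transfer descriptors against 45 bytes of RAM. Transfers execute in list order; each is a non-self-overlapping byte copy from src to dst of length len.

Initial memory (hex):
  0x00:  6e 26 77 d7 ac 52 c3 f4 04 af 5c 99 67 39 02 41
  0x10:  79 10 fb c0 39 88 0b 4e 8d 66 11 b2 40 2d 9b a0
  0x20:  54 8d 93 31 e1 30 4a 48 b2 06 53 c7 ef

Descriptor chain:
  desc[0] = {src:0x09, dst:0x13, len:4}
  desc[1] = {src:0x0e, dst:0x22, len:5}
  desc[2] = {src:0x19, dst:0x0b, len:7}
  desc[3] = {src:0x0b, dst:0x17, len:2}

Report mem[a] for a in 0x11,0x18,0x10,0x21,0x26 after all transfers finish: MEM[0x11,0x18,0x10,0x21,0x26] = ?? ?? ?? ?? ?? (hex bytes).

MEM[0x11,0x18,0x10,0x21,0x26] = a0 11 9b 8d fb

#0 dst[0x13+4] := {0xaf,0x5c,0x99,0x67}
#1 dst[0x22+5] := {0x02,0x41,0x79,0x10,0xfb}
#2 dst[0x0b+7] := {0x66,0x11,0xb2,0x40,0x2d,0x9b,0xa0}
#3 dst[0x17+2] := {0x66,0x11}
query mem[0x11]=0xa0, mem[0x18]=0x11, mem[0x10]=0x9b, mem[0x21]=0x8d, mem[0x26]=0xfb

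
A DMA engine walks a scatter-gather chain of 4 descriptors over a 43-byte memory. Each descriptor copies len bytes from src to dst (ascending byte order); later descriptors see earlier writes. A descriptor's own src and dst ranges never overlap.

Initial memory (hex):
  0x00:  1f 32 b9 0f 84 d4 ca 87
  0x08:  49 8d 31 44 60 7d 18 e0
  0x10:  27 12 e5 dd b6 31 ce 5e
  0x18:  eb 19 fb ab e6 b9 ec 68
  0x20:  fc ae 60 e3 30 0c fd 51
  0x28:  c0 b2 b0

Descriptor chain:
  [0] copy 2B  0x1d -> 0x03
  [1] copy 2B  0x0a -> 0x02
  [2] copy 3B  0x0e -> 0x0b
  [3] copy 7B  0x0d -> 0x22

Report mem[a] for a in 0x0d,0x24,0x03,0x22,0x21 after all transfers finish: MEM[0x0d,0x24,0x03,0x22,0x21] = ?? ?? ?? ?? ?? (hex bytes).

D0: mem[0x03..0x04] <- [b9 ec]
D1: mem[0x02..0x03] <- [31 44]
D2: mem[0x0b..0x0d] <- [18 e0 27]
D3: mem[0x22..0x28] <- [27 18 e0 27 12 e5 dd]
query mem[0x0d]=0x27, mem[0x24]=0xe0, mem[0x03]=0x44, mem[0x22]=0x27, mem[0x21]=0xae

MEM[0x0d,0x24,0x03,0x22,0x21] = 27 e0 44 27 ae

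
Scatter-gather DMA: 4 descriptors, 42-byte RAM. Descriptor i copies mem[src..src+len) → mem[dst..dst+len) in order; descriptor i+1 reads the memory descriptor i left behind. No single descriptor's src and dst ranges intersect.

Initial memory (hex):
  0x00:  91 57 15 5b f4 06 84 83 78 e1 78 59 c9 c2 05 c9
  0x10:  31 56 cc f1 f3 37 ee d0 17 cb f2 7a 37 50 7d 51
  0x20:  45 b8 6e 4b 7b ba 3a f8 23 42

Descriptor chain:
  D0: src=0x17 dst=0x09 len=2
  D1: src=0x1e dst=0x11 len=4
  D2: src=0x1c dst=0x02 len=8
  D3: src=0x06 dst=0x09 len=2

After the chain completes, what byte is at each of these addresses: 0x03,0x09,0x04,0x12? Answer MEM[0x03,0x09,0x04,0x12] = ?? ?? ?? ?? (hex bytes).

D0: mem[0x09..0x0a] <- [d0 17]
D1: mem[0x11..0x14] <- [7d 51 45 b8]
D2: mem[0x02..0x09] <- [37 50 7d 51 45 b8 6e 4b]
D3: mem[0x09..0x0a] <- [45 b8]
query mem[0x03]=0x50, mem[0x09]=0x45, mem[0x04]=0x7d, mem[0x12]=0x51

MEM[0x03,0x09,0x04,0x12] = 50 45 7d 51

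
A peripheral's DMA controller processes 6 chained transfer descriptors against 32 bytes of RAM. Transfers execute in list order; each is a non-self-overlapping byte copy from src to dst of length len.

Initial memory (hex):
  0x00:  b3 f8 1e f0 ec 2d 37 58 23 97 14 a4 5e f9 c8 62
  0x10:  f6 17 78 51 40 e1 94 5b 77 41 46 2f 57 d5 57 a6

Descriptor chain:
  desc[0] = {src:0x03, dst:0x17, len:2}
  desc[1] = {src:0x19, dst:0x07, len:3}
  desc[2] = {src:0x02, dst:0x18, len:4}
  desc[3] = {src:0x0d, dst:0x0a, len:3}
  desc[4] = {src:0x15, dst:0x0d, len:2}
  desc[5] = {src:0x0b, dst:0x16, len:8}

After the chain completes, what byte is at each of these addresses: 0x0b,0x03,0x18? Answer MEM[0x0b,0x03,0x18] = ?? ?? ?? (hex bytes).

MEM[0x0b,0x03,0x18] = c8 f0 e1

#0 dst[0x17+2] := {0xf0,0xec}
#1 dst[0x07+3] := {0x41,0x46,0x2f}
#2 dst[0x18+4] := {0x1e,0xf0,0xec,0x2d}
#3 dst[0x0a+3] := {0xf9,0xc8,0x62}
#4 dst[0x0d+2] := {0xe1,0x94}
#5 dst[0x16+8] := {0xc8,0x62,0xe1,0x94,0x62,0xf6,0x17,0x78}
query mem[0x0b]=0xc8, mem[0x03]=0xf0, mem[0x18]=0xe1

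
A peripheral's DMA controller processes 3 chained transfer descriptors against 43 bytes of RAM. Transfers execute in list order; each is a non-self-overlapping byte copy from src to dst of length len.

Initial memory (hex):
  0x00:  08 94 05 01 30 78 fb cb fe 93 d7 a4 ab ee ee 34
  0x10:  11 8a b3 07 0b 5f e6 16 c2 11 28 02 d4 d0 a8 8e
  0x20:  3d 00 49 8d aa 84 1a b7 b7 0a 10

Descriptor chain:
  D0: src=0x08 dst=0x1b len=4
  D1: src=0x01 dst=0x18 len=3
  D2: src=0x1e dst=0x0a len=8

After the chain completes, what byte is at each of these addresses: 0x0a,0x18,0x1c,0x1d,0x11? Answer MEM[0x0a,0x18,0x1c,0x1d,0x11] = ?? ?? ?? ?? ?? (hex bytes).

  after D0: wrote 4B at 0x1b = fe93d7a4
  after D1: wrote 3B at 0x18 = 940501
  after D2: wrote 8B at 0x0a = a48e3d00498daa84
query mem[0x0a]=0xa4, mem[0x18]=0x94, mem[0x1c]=0x93, mem[0x1d]=0xd7, mem[0x11]=0x84

MEM[0x0a,0x18,0x1c,0x1d,0x11] = a4 94 93 d7 84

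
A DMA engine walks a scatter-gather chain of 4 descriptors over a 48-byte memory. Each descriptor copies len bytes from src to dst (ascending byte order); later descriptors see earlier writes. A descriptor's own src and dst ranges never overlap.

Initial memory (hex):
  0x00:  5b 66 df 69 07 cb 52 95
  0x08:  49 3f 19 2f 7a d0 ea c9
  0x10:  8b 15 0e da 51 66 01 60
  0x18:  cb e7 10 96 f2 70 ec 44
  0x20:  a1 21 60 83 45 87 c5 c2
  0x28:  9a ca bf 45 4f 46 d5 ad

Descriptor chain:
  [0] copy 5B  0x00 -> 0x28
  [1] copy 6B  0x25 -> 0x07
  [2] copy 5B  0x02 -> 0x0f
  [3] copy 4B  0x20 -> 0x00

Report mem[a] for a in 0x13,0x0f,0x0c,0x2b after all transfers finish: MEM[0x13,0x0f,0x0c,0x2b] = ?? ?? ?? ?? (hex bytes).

MEM[0x13,0x0f,0x0c,0x2b] = 52 df df 69

  after D0: wrote 5B at 0x28 = 5b66df6907
  after D1: wrote 6B at 0x07 = 87c5c25b66df
  after D2: wrote 5B at 0x0f = df6907cb52
  after D3: wrote 4B at 0x00 = a1216083
query mem[0x13]=0x52, mem[0x0f]=0xdf, mem[0x0c]=0xdf, mem[0x2b]=0x69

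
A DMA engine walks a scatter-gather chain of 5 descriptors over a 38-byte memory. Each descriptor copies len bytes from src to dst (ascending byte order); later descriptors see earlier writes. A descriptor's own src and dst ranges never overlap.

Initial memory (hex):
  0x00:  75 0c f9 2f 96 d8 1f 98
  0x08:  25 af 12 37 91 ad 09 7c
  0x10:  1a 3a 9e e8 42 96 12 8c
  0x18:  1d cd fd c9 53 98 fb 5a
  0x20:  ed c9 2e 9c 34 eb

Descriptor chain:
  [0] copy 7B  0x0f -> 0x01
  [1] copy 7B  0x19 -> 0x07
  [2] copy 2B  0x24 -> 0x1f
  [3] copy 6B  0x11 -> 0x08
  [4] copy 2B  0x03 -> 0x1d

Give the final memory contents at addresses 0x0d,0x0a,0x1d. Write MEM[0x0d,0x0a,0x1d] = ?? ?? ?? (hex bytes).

[0] 0x0f->0x01 len=7 : 7c 1a 3a 9e e8 42 96
[1] 0x19->0x07 len=7 : cd fd c9 53 98 fb 5a
[2] 0x24->0x1f len=2 : 34 eb
[3] 0x11->0x08 len=6 : 3a 9e e8 42 96 12
[4] 0x03->0x1d len=2 : 3a 9e
query mem[0x0d]=0x12, mem[0x0a]=0xe8, mem[0x1d]=0x3a

MEM[0x0d,0x0a,0x1d] = 12 e8 3a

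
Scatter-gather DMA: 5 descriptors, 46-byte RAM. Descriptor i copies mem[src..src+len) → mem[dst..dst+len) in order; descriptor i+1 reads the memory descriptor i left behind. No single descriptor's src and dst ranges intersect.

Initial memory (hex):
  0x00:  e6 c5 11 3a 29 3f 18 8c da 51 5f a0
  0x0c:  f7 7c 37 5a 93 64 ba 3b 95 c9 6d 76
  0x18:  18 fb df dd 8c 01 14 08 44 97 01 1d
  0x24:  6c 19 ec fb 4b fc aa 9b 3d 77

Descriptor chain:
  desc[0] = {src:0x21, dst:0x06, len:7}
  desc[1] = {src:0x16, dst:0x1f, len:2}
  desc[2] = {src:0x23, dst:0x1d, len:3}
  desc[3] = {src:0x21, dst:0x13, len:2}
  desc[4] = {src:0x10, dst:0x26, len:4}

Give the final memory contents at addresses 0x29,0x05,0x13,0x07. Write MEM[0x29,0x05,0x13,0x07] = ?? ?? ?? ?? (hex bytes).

MEM[0x29,0x05,0x13,0x07] = 97 3f 97 01

[0] 0x21->0x06 len=7 : 97 01 1d 6c 19 ec fb
[1] 0x16->0x1f len=2 : 6d 76
[2] 0x23->0x1d len=3 : 1d 6c 19
[3] 0x21->0x13 len=2 : 97 01
[4] 0x10->0x26 len=4 : 93 64 ba 97
query mem[0x29]=0x97, mem[0x05]=0x3f, mem[0x13]=0x97, mem[0x07]=0x01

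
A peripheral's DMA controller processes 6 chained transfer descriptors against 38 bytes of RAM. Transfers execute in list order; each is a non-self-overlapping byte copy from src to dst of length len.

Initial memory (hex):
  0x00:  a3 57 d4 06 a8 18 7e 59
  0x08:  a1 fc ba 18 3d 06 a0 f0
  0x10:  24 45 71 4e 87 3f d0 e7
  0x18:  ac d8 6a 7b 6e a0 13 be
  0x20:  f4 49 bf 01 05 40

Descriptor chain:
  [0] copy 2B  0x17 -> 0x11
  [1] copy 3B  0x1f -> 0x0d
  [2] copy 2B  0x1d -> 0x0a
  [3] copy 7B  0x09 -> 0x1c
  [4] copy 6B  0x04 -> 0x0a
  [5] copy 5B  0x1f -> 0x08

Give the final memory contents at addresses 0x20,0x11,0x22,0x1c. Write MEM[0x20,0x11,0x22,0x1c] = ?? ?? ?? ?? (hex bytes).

  after D0: wrote 2B at 0x11 = e7ac
  after D1: wrote 3B at 0x0d = bef449
  after D2: wrote 2B at 0x0a = a013
  after D3: wrote 7B at 0x1c = fca0133dbef449
  after D4: wrote 6B at 0x0a = a8187e59a1fc
  after D5: wrote 5B at 0x08 = 3dbef44901
query mem[0x20]=0xbe, mem[0x11]=0xe7, mem[0x22]=0x49, mem[0x1c]=0xfc

MEM[0x20,0x11,0x22,0x1c] = be e7 49 fc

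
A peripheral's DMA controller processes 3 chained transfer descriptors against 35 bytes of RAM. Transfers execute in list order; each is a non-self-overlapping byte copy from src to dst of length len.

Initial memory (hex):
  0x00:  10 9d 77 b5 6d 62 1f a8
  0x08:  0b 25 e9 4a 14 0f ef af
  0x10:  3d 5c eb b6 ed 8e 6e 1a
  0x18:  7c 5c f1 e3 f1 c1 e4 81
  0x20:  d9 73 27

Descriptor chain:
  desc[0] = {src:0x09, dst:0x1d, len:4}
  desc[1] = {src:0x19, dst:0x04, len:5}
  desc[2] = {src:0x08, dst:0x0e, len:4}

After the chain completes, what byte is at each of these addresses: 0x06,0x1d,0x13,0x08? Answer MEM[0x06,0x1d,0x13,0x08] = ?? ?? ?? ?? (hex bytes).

D0: mem[0x1d..0x20] <- [25 e9 4a 14]
D1: mem[0x04..0x08] <- [5c f1 e3 f1 25]
D2: mem[0x0e..0x11] <- [25 25 e9 4a]
query mem[0x06]=0xe3, mem[0x1d]=0x25, mem[0x13]=0xb6, mem[0x08]=0x25

MEM[0x06,0x1d,0x13,0x08] = e3 25 b6 25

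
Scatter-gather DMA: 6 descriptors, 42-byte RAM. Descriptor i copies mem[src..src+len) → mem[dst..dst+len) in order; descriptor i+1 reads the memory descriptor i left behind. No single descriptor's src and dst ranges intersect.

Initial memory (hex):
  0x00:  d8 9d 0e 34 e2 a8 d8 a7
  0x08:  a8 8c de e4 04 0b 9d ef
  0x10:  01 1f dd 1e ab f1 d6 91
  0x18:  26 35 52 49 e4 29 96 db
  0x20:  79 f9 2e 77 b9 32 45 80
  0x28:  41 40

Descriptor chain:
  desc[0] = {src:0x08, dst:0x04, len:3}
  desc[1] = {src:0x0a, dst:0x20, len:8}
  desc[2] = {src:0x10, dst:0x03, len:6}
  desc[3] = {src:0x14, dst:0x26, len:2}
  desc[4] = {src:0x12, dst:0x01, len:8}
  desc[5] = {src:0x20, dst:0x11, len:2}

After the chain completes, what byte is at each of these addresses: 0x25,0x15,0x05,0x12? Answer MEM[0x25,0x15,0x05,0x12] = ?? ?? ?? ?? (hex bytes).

MEM[0x25,0x15,0x05,0x12] = ef f1 d6 e4

[0] 0x08->0x04 len=3 : a8 8c de
[1] 0x0a->0x20 len=8 : de e4 04 0b 9d ef 01 1f
[2] 0x10->0x03 len=6 : 01 1f dd 1e ab f1
[3] 0x14->0x26 len=2 : ab f1
[4] 0x12->0x01 len=8 : dd 1e ab f1 d6 91 26 35
[5] 0x20->0x11 len=2 : de e4
query mem[0x25]=0xef, mem[0x15]=0xf1, mem[0x05]=0xd6, mem[0x12]=0xe4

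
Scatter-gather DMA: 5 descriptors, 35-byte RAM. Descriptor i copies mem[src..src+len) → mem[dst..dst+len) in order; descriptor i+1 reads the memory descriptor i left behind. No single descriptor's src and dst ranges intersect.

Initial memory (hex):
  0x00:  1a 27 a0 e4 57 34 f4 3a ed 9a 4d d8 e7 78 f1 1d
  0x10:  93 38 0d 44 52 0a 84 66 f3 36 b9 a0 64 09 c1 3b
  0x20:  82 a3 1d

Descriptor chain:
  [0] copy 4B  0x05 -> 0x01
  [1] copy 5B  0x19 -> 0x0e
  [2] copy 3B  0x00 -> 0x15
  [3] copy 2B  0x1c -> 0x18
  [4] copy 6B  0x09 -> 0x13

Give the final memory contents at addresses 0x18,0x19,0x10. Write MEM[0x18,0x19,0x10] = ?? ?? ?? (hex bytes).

MEM[0x18,0x19,0x10] = 36 09 a0

#0 dst[0x01+4] := {0x34,0xf4,0x3a,0xed}
#1 dst[0x0e+5] := {0x36,0xb9,0xa0,0x64,0x09}
#2 dst[0x15+3] := {0x1a,0x34,0xf4}
#3 dst[0x18+2] := {0x64,0x09}
#4 dst[0x13+6] := {0x9a,0x4d,0xd8,0xe7,0x78,0x36}
query mem[0x18]=0x36, mem[0x19]=0x09, mem[0x10]=0xa0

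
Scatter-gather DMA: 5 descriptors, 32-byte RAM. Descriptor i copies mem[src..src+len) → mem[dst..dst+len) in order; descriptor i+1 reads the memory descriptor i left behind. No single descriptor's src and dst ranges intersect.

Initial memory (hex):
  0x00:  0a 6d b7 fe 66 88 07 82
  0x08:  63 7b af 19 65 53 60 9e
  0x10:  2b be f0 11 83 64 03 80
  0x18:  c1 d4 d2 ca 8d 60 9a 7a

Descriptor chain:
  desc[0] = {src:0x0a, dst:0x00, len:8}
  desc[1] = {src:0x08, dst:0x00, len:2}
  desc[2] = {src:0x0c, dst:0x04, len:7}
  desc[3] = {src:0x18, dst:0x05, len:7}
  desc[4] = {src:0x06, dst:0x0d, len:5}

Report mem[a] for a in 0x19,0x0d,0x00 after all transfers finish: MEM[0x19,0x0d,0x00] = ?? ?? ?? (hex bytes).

D0: mem[0x00..0x07] <- [af 19 65 53 60 9e 2b be]
D1: mem[0x00..0x01] <- [63 7b]
D2: mem[0x04..0x0a] <- [65 53 60 9e 2b be f0]
D3: mem[0x05..0x0b] <- [c1 d4 d2 ca 8d 60 9a]
D4: mem[0x0d..0x11] <- [d4 d2 ca 8d 60]
query mem[0x19]=0xd4, mem[0x0d]=0xd4, mem[0x00]=0x63

MEM[0x19,0x0d,0x00] = d4 d4 63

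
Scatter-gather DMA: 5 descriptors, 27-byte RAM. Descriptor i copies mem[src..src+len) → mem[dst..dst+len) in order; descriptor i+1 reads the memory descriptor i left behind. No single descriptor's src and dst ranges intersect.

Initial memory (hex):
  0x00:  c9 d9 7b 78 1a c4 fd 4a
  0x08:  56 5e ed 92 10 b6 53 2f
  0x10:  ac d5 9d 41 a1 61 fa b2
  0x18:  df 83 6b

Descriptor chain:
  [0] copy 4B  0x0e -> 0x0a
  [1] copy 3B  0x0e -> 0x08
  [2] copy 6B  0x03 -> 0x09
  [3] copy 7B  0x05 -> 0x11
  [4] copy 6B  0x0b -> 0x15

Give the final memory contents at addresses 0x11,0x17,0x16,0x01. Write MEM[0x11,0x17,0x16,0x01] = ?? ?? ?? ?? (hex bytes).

#0 dst[0x0a+4] := {0x53,0x2f,0xac,0xd5}
#1 dst[0x08+3] := {0x53,0x2f,0xac}
#2 dst[0x09+6] := {0x78,0x1a,0xc4,0xfd,0x4a,0x53}
#3 dst[0x11+7] := {0xc4,0xfd,0x4a,0x53,0x78,0x1a,0xc4}
#4 dst[0x15+6] := {0xc4,0xfd,0x4a,0x53,0x2f,0xac}
query mem[0x11]=0xc4, mem[0x17]=0x4a, mem[0x16]=0xfd, mem[0x01]=0xd9

MEM[0x11,0x17,0x16,0x01] = c4 4a fd d9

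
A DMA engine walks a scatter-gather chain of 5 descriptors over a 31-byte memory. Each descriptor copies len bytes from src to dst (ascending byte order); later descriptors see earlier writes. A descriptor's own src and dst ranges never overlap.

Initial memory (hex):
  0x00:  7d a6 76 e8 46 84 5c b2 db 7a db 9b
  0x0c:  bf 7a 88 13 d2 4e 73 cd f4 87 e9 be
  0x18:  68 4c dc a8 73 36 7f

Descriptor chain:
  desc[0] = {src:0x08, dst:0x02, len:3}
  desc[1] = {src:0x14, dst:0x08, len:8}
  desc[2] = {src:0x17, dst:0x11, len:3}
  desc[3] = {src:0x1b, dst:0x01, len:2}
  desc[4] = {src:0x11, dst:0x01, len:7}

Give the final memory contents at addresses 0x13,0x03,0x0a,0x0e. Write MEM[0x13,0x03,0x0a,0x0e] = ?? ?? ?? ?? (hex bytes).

MEM[0x13,0x03,0x0a,0x0e] = 4c 4c e9 dc

  after D0: wrote 3B at 0x02 = db7adb
  after D1: wrote 8B at 0x08 = f487e9be684cdca8
  after D2: wrote 3B at 0x11 = be684c
  after D3: wrote 2B at 0x01 = a873
  after D4: wrote 7B at 0x01 = be684cf487e9be
query mem[0x13]=0x4c, mem[0x03]=0x4c, mem[0x0a]=0xe9, mem[0x0e]=0xdc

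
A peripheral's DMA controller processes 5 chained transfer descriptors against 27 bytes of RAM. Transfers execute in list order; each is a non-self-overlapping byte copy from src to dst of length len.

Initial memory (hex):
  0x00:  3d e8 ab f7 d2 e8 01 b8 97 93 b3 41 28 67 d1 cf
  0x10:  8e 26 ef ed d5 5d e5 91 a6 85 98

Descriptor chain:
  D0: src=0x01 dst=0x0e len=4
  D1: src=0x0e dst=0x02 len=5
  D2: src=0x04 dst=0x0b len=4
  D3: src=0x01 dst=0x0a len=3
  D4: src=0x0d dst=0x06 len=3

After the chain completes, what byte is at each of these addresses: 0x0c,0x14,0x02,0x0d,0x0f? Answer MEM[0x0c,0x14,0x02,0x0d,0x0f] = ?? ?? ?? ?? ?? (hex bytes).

  after D0: wrote 4B at 0x0e = e8abf7d2
  after D1: wrote 5B at 0x02 = e8abf7d2ef
  after D2: wrote 4B at 0x0b = f7d2efb8
  after D3: wrote 3B at 0x0a = e8e8ab
  after D4: wrote 3B at 0x06 = efb8ab
query mem[0x0c]=0xab, mem[0x14]=0xd5, mem[0x02]=0xe8, mem[0x0d]=0xef, mem[0x0f]=0xab

MEM[0x0c,0x14,0x02,0x0d,0x0f] = ab d5 e8 ef ab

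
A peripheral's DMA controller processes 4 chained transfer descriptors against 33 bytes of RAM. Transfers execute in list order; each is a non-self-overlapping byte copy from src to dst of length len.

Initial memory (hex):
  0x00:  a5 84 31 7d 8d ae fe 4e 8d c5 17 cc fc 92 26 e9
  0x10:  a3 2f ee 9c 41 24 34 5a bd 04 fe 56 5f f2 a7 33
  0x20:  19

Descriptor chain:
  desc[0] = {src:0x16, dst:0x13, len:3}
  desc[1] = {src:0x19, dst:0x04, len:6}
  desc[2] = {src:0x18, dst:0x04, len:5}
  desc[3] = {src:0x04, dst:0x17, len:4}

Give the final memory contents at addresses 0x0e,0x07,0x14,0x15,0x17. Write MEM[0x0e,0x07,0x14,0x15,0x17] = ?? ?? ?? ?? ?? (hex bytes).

MEM[0x0e,0x07,0x14,0x15,0x17] = 26 56 5a bd bd

#0 dst[0x13+3] := {0x34,0x5a,0xbd}
#1 dst[0x04+6] := {0x04,0xfe,0x56,0x5f,0xf2,0xa7}
#2 dst[0x04+5] := {0xbd,0x04,0xfe,0x56,0x5f}
#3 dst[0x17+4] := {0xbd,0x04,0xfe,0x56}
query mem[0x0e]=0x26, mem[0x07]=0x56, mem[0x14]=0x5a, mem[0x15]=0xbd, mem[0x17]=0xbd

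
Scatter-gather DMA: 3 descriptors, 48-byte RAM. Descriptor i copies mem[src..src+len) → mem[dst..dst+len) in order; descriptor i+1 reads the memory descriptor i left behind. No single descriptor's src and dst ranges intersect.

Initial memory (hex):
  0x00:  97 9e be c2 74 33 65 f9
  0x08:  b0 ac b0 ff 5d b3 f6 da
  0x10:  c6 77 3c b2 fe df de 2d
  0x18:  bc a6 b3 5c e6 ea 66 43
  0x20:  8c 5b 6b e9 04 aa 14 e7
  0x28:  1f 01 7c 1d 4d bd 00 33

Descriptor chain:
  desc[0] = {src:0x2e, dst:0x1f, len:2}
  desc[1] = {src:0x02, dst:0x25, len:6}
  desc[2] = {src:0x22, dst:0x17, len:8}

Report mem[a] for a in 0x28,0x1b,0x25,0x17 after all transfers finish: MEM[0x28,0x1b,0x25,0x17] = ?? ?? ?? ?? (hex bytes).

D0: mem[0x1f..0x20] <- [00 33]
D1: mem[0x25..0x2a] <- [be c2 74 33 65 f9]
D2: mem[0x17..0x1e] <- [6b e9 04 be c2 74 33 65]
query mem[0x28]=0x33, mem[0x1b]=0xc2, mem[0x25]=0xbe, mem[0x17]=0x6b

MEM[0x28,0x1b,0x25,0x17] = 33 c2 be 6b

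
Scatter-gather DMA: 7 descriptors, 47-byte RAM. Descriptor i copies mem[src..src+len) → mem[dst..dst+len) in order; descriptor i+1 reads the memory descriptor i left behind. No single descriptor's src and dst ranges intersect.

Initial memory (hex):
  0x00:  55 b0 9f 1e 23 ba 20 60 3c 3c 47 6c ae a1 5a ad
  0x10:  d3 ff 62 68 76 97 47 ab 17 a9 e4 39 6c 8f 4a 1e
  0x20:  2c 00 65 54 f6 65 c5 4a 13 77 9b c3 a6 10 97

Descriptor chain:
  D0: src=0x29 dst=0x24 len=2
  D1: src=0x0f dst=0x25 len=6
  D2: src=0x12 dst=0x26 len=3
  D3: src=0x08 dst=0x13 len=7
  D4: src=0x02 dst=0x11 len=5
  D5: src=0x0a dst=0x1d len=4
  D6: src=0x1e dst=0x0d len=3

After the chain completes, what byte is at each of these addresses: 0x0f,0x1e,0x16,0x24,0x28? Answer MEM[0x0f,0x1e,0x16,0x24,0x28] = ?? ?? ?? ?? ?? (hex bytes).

#0 dst[0x24+2] := {0x77,0x9b}
#1 dst[0x25+6] := {0xad,0xd3,0xff,0x62,0x68,0x76}
#2 dst[0x26+3] := {0x62,0x68,0x76}
#3 dst[0x13+7] := {0x3c,0x3c,0x47,0x6c,0xae,0xa1,0x5a}
#4 dst[0x11+5] := {0x9f,0x1e,0x23,0xba,0x20}
#5 dst[0x1d+4] := {0x47,0x6c,0xae,0xa1}
#6 dst[0x0d+3] := {0x6c,0xae,0xa1}
query mem[0x0f]=0xa1, mem[0x1e]=0x6c, mem[0x16]=0x6c, mem[0x24]=0x77, mem[0x28]=0x76

MEM[0x0f,0x1e,0x16,0x24,0x28] = a1 6c 6c 77 76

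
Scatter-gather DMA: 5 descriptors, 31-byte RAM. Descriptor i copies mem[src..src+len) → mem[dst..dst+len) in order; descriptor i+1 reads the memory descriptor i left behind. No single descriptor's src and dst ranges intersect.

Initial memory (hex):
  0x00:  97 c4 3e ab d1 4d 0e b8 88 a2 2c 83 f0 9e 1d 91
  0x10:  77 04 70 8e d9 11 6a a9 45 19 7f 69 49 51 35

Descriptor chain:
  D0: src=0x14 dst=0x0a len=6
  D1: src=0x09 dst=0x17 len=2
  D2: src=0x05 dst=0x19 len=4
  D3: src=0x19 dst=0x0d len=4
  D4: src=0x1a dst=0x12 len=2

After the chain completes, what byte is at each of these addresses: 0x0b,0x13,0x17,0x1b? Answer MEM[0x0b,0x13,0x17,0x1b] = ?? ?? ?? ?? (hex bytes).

D0: mem[0x0a..0x0f] <- [d9 11 6a a9 45 19]
D1: mem[0x17..0x18] <- [a2 d9]
D2: mem[0x19..0x1c] <- [4d 0e b8 88]
D3: mem[0x0d..0x10] <- [4d 0e b8 88]
D4: mem[0x12..0x13] <- [0e b8]
query mem[0x0b]=0x11, mem[0x13]=0xb8, mem[0x17]=0xa2, mem[0x1b]=0xb8

MEM[0x0b,0x13,0x17,0x1b] = 11 b8 a2 b8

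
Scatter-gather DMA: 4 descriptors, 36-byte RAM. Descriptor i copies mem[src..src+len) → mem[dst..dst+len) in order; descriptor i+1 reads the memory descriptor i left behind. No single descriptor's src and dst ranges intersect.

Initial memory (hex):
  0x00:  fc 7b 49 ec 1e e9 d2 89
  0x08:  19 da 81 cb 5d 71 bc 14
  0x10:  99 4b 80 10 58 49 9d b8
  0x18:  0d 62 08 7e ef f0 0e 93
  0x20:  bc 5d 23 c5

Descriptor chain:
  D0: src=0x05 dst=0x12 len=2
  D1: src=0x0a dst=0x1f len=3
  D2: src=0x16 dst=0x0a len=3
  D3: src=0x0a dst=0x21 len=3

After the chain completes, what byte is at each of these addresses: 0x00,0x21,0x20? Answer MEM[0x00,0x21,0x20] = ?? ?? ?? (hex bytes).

MEM[0x00,0x21,0x20] = fc 9d cb

[0] 0x05->0x12 len=2 : e9 d2
[1] 0x0a->0x1f len=3 : 81 cb 5d
[2] 0x16->0x0a len=3 : 9d b8 0d
[3] 0x0a->0x21 len=3 : 9d b8 0d
query mem[0x00]=0xfc, mem[0x21]=0x9d, mem[0x20]=0xcb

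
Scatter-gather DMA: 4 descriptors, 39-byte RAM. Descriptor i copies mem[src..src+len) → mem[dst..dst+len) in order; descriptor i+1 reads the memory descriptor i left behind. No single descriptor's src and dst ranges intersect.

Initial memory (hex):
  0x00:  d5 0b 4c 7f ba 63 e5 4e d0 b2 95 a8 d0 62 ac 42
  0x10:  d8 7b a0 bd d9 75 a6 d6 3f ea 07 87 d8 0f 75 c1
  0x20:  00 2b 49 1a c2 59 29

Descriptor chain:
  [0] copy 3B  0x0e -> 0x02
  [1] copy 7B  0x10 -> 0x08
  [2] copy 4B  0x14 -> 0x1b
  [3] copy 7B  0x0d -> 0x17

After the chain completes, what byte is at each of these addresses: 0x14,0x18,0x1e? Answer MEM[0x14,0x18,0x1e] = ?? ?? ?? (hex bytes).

[0] 0x0e->0x02 len=3 : ac 42 d8
[1] 0x10->0x08 len=7 : d8 7b a0 bd d9 75 a6
[2] 0x14->0x1b len=4 : d9 75 a6 d6
[3] 0x0d->0x17 len=7 : 75 a6 42 d8 7b a0 bd
query mem[0x14]=0xd9, mem[0x18]=0xa6, mem[0x1e]=0xd6

MEM[0x14,0x18,0x1e] = d9 a6 d6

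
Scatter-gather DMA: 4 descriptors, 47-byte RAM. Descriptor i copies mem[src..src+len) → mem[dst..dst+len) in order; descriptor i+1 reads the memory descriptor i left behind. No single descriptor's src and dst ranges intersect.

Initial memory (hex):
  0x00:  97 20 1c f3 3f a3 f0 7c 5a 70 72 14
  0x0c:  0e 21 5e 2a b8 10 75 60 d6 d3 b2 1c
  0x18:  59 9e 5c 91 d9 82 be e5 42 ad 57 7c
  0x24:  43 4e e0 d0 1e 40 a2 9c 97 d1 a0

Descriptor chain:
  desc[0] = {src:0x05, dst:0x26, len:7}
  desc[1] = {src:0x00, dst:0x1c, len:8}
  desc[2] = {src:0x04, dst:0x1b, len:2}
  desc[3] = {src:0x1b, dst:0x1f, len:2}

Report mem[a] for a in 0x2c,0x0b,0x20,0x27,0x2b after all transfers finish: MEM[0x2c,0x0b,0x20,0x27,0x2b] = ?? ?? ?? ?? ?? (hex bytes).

MEM[0x2c,0x0b,0x20,0x27,0x2b] = 14 14 a3 f0 72

[0] 0x05->0x26 len=7 : a3 f0 7c 5a 70 72 14
[1] 0x00->0x1c len=8 : 97 20 1c f3 3f a3 f0 7c
[2] 0x04->0x1b len=2 : 3f a3
[3] 0x1b->0x1f len=2 : 3f a3
query mem[0x2c]=0x14, mem[0x0b]=0x14, mem[0x20]=0xa3, mem[0x27]=0xf0, mem[0x2b]=0x72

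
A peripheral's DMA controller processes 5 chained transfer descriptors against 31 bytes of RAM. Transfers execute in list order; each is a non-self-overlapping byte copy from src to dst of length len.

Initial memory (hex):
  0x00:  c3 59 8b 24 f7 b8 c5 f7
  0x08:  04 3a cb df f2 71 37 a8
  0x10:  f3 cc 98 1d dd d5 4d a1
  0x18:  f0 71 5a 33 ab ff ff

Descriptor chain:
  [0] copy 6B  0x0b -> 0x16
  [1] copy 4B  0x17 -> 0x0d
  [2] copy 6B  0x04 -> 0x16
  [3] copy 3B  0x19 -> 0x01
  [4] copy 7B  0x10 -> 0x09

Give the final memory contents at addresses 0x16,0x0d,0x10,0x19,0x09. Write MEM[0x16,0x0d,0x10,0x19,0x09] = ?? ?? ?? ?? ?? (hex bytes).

  after D0: wrote 6B at 0x16 = dff27137a8f3
  after D1: wrote 4B at 0x0d = f27137a8
  after D2: wrote 6B at 0x16 = f7b8c5f7043a
  after D3: wrote 3B at 0x01 = f7043a
  after D4: wrote 7B at 0x09 = a8cc981dddd5f7
query mem[0x16]=0xf7, mem[0x0d]=0xdd, mem[0x10]=0xa8, mem[0x19]=0xf7, mem[0x09]=0xa8

MEM[0x16,0x0d,0x10,0x19,0x09] = f7 dd a8 f7 a8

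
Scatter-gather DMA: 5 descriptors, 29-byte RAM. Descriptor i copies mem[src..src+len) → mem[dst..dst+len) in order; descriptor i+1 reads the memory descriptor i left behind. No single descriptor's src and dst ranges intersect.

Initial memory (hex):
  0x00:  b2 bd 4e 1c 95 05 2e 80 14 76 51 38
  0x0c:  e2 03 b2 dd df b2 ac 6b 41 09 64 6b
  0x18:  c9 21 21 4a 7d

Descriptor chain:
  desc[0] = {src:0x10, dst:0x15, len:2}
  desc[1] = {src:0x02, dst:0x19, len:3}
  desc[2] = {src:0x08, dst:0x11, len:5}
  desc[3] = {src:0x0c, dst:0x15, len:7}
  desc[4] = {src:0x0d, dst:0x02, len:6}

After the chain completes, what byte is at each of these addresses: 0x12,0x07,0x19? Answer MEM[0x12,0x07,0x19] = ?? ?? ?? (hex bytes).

#0 dst[0x15+2] := {0xdf,0xb2}
#1 dst[0x19+3] := {0x4e,0x1c,0x95}
#2 dst[0x11+5] := {0x14,0x76,0x51,0x38,0xe2}
#3 dst[0x15+7] := {0xe2,0x03,0xb2,0xdd,0xdf,0x14,0x76}
#4 dst[0x02+6] := {0x03,0xb2,0xdd,0xdf,0x14,0x76}
query mem[0x12]=0x76, mem[0x07]=0x76, mem[0x19]=0xdf

MEM[0x12,0x07,0x19] = 76 76 df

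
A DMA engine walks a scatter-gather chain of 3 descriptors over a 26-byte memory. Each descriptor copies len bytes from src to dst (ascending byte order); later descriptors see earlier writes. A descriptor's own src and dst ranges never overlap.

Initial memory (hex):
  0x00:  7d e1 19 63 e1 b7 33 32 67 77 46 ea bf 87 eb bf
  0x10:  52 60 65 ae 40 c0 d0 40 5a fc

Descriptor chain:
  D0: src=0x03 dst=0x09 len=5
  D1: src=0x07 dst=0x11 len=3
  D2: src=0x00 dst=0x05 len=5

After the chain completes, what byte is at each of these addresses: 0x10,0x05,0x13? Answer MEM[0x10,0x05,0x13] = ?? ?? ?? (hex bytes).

MEM[0x10,0x05,0x13] = 52 7d 63

#0 dst[0x09+5] := {0x63,0xe1,0xb7,0x33,0x32}
#1 dst[0x11+3] := {0x32,0x67,0x63}
#2 dst[0x05+5] := {0x7d,0xe1,0x19,0x63,0xe1}
query mem[0x10]=0x52, mem[0x05]=0x7d, mem[0x13]=0x63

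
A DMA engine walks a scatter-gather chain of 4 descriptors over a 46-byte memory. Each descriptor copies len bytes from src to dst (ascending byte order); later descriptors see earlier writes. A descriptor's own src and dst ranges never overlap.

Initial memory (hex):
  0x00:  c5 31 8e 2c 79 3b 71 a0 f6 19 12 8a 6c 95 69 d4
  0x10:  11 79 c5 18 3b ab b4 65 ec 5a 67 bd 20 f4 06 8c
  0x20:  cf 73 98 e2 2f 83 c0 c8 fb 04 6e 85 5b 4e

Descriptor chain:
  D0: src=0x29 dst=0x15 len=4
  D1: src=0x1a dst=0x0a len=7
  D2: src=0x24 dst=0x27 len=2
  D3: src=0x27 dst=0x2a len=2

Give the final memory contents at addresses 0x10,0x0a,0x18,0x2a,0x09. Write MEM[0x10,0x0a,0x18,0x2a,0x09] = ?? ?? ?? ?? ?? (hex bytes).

#0 dst[0x15+4] := {0x04,0x6e,0x85,0x5b}
#1 dst[0x0a+7] := {0x67,0xbd,0x20,0xf4,0x06,0x8c,0xcf}
#2 dst[0x27+2] := {0x2f,0x83}
#3 dst[0x2a+2] := {0x2f,0x83}
query mem[0x10]=0xcf, mem[0x0a]=0x67, mem[0x18]=0x5b, mem[0x2a]=0x2f, mem[0x09]=0x19

MEM[0x10,0x0a,0x18,0x2a,0x09] = cf 67 5b 2f 19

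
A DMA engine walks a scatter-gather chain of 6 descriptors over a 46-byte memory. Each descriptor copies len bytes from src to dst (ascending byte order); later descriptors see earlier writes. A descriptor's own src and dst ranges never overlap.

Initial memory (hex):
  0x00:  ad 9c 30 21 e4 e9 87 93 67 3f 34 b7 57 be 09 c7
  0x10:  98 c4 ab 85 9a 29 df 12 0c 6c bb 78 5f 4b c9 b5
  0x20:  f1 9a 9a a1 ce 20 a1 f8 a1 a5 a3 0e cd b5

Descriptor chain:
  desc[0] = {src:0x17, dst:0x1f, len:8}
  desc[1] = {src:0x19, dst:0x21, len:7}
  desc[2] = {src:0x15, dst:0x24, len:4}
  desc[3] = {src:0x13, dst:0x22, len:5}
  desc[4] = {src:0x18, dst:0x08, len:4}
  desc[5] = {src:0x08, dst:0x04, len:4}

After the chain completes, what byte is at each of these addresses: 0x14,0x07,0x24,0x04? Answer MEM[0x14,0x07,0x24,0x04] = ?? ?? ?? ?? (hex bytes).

#0 dst[0x1f+8] := {0x12,0x0c,0x6c,0xbb,0x78,0x5f,0x4b,0xc9}
#1 dst[0x21+7] := {0x6c,0xbb,0x78,0x5f,0x4b,0xc9,0x12}
#2 dst[0x24+4] := {0x29,0xdf,0x12,0x0c}
#3 dst[0x22+5] := {0x85,0x9a,0x29,0xdf,0x12}
#4 dst[0x08+4] := {0x0c,0x6c,0xbb,0x78}
#5 dst[0x04+4] := {0x0c,0x6c,0xbb,0x78}
query mem[0x14]=0x9a, mem[0x07]=0x78, mem[0x24]=0x29, mem[0x04]=0x0c

MEM[0x14,0x07,0x24,0x04] = 9a 78 29 0c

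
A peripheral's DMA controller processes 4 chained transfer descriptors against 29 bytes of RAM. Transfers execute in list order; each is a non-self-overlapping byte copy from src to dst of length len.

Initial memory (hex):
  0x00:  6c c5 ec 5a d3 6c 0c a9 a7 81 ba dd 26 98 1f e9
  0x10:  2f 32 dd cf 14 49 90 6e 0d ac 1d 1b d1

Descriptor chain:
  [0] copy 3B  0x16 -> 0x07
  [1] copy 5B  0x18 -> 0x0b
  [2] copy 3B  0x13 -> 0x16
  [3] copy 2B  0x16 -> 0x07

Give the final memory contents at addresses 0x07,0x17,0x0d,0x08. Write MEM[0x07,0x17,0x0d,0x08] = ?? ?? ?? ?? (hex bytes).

  after D0: wrote 3B at 0x07 = 906e0d
  after D1: wrote 5B at 0x0b = 0dac1d1bd1
  after D2: wrote 3B at 0x16 = cf1449
  after D3: wrote 2B at 0x07 = cf14
query mem[0x07]=0xcf, mem[0x17]=0x14, mem[0x0d]=0x1d, mem[0x08]=0x14

MEM[0x07,0x17,0x0d,0x08] = cf 14 1d 14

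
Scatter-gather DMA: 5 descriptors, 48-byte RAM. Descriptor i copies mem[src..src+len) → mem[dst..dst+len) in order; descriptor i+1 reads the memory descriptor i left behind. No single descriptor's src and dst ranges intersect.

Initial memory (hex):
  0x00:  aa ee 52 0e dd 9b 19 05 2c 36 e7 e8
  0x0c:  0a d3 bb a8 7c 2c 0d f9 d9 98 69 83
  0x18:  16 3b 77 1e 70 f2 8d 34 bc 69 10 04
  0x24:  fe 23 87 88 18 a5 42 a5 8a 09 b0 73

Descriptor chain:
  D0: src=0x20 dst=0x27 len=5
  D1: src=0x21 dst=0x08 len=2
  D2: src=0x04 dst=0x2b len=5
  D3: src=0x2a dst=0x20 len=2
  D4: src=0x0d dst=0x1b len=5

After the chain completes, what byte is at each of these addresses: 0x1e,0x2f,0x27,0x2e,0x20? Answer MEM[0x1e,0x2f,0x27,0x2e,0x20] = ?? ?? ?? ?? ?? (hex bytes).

  after D0: wrote 5B at 0x27 = bc691004fe
  after D1: wrote 2B at 0x08 = 6910
  after D2: wrote 5B at 0x2b = dd9b190569
  after D3: wrote 2B at 0x20 = 04dd
  after D4: wrote 5B at 0x1b = d3bba87c2c
query mem[0x1e]=0x7c, mem[0x2f]=0x69, mem[0x27]=0xbc, mem[0x2e]=0x05, mem[0x20]=0x04

MEM[0x1e,0x2f,0x27,0x2e,0x20] = 7c 69 bc 05 04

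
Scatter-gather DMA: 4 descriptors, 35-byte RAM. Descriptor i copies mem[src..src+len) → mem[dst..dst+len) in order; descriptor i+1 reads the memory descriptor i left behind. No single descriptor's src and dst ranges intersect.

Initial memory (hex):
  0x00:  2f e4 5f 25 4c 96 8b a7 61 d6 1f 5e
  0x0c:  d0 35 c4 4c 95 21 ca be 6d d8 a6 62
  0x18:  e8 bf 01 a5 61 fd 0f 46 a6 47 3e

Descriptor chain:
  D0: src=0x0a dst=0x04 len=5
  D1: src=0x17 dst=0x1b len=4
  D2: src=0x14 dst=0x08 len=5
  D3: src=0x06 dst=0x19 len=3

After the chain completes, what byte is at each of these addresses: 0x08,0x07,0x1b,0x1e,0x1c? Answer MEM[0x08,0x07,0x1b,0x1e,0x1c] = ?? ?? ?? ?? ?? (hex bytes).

MEM[0x08,0x07,0x1b,0x1e,0x1c] = 6d 35 6d 01 e8

[0] 0x0a->0x04 len=5 : 1f 5e d0 35 c4
[1] 0x17->0x1b len=4 : 62 e8 bf 01
[2] 0x14->0x08 len=5 : 6d d8 a6 62 e8
[3] 0x06->0x19 len=3 : d0 35 6d
query mem[0x08]=0x6d, mem[0x07]=0x35, mem[0x1b]=0x6d, mem[0x1e]=0x01, mem[0x1c]=0xe8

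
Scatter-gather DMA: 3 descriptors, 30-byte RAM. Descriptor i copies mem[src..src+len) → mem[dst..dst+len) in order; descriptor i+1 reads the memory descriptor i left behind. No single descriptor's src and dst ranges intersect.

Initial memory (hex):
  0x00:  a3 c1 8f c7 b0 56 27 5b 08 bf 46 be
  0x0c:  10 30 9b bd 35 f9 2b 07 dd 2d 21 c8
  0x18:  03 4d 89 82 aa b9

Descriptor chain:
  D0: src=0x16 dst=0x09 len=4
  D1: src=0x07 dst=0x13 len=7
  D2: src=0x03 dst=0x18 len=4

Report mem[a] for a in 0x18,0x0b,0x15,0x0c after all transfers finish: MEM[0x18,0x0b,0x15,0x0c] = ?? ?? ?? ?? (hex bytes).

MEM[0x18,0x0b,0x15,0x0c] = c7 03 21 4d

[0] 0x16->0x09 len=4 : 21 c8 03 4d
[1] 0x07->0x13 len=7 : 5b 08 21 c8 03 4d 30
[2] 0x03->0x18 len=4 : c7 b0 56 27
query mem[0x18]=0xc7, mem[0x0b]=0x03, mem[0x15]=0x21, mem[0x0c]=0x4d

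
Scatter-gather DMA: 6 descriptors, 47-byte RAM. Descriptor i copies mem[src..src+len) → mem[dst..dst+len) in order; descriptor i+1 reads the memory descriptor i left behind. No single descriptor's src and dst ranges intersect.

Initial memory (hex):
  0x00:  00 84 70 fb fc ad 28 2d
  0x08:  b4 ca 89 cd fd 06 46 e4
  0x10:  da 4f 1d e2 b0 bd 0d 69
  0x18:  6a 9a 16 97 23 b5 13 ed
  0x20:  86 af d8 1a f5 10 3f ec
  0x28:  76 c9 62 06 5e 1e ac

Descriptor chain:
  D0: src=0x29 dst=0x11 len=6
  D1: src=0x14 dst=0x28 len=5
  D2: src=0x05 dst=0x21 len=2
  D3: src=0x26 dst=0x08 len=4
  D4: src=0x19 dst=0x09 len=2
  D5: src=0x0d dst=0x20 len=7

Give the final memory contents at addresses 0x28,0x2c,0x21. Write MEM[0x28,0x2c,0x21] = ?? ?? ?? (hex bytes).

  after D0: wrote 6B at 0x11 = c962065e1eac
  after D1: wrote 5B at 0x28 = 5e1eac696a
  after D2: wrote 2B at 0x21 = ad28
  after D3: wrote 4B at 0x08 = 3fec5e1e
  after D4: wrote 2B at 0x09 = 9a16
  after D5: wrote 7B at 0x20 = 0646e4dac96206
query mem[0x28]=0x5e, mem[0x2c]=0x6a, mem[0x21]=0x46

MEM[0x28,0x2c,0x21] = 5e 6a 46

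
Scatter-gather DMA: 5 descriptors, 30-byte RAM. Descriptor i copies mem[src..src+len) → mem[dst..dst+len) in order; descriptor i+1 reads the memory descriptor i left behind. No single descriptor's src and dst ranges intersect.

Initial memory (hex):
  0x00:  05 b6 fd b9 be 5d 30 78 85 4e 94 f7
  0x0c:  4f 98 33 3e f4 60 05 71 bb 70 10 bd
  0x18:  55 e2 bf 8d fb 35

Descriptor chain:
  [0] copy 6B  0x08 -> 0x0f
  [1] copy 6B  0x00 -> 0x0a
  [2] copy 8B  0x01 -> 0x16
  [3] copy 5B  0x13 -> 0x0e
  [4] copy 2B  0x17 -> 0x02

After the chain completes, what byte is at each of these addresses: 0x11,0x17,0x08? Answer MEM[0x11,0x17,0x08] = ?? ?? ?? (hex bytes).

MEM[0x11,0x17,0x08] = b6 fd 85

#0 dst[0x0f+6] := {0x85,0x4e,0x94,0xf7,0x4f,0x98}
#1 dst[0x0a+6] := {0x05,0xb6,0xfd,0xb9,0xbe,0x5d}
#2 dst[0x16+8] := {0xb6,0xfd,0xb9,0xbe,0x5d,0x30,0x78,0x85}
#3 dst[0x0e+5] := {0x4f,0x98,0x70,0xb6,0xfd}
#4 dst[0x02+2] := {0xfd,0xb9}
query mem[0x11]=0xb6, mem[0x17]=0xfd, mem[0x08]=0x85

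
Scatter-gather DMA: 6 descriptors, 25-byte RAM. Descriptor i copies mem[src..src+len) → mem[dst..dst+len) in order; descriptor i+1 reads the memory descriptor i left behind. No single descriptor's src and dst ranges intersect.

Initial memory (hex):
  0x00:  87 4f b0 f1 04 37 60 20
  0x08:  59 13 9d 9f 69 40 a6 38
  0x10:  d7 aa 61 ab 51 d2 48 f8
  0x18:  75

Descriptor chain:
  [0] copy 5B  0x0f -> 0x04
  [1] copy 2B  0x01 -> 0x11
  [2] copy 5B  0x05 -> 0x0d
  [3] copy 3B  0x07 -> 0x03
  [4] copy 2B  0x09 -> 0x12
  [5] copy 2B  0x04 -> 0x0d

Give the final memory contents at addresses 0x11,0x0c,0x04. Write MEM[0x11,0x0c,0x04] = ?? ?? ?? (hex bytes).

[0] 0x0f->0x04 len=5 : 38 d7 aa 61 ab
[1] 0x01->0x11 len=2 : 4f b0
[2] 0x05->0x0d len=5 : d7 aa 61 ab 13
[3] 0x07->0x03 len=3 : 61 ab 13
[4] 0x09->0x12 len=2 : 13 9d
[5] 0x04->0x0d len=2 : ab 13
query mem[0x11]=0x13, mem[0x0c]=0x69, mem[0x04]=0xab

MEM[0x11,0x0c,0x04] = 13 69 ab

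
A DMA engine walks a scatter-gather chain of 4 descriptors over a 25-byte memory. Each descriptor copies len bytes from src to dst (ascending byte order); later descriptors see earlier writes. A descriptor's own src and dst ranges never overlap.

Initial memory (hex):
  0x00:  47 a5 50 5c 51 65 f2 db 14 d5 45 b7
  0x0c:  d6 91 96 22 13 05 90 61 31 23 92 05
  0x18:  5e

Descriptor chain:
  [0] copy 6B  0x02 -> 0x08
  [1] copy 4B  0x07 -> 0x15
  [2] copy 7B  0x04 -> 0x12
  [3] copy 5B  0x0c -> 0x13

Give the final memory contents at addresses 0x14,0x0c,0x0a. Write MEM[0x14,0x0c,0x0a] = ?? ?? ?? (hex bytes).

MEM[0x14,0x0c,0x0a] = db f2 51

  after D0: wrote 6B at 0x08 = 505c5165f2db
  after D1: wrote 4B at 0x15 = db505c51
  after D2: wrote 7B at 0x12 = 5165f2db505c51
  after D3: wrote 5B at 0x13 = f2db962213
query mem[0x14]=0xdb, mem[0x0c]=0xf2, mem[0x0a]=0x51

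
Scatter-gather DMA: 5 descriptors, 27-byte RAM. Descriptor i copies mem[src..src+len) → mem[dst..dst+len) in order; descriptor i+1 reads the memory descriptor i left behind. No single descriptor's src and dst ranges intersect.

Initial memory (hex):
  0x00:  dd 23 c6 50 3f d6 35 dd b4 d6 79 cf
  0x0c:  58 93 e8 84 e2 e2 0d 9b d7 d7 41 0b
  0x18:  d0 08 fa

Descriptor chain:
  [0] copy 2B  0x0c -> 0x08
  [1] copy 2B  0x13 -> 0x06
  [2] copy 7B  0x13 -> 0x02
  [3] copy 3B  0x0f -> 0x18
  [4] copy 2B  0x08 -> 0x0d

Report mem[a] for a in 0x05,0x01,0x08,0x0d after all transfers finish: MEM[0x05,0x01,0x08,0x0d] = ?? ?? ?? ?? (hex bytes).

  after D0: wrote 2B at 0x08 = 5893
  after D1: wrote 2B at 0x06 = 9bd7
  after D2: wrote 7B at 0x02 = 9bd7d7410bd008
  after D3: wrote 3B at 0x18 = 84e2e2
  after D4: wrote 2B at 0x0d = 0893
query mem[0x05]=0x41, mem[0x01]=0x23, mem[0x08]=0x08, mem[0x0d]=0x08

MEM[0x05,0x01,0x08,0x0d] = 41 23 08 08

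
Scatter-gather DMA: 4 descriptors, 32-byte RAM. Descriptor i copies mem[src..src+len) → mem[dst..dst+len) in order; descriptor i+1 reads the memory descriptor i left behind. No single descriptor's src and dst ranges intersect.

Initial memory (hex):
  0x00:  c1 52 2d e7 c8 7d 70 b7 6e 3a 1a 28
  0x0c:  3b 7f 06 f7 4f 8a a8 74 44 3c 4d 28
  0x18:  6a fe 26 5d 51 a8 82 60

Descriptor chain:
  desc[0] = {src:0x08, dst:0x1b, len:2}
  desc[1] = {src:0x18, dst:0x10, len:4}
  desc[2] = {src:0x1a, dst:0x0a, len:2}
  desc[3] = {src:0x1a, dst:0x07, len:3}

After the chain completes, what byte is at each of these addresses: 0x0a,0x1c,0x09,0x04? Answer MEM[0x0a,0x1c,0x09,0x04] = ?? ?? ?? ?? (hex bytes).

D0: mem[0x1b..0x1c] <- [6e 3a]
D1: mem[0x10..0x13] <- [6a fe 26 6e]
D2: mem[0x0a..0x0b] <- [26 6e]
D3: mem[0x07..0x09] <- [26 6e 3a]
query mem[0x0a]=0x26, mem[0x1c]=0x3a, mem[0x09]=0x3a, mem[0x04]=0xc8

MEM[0x0a,0x1c,0x09,0x04] = 26 3a 3a c8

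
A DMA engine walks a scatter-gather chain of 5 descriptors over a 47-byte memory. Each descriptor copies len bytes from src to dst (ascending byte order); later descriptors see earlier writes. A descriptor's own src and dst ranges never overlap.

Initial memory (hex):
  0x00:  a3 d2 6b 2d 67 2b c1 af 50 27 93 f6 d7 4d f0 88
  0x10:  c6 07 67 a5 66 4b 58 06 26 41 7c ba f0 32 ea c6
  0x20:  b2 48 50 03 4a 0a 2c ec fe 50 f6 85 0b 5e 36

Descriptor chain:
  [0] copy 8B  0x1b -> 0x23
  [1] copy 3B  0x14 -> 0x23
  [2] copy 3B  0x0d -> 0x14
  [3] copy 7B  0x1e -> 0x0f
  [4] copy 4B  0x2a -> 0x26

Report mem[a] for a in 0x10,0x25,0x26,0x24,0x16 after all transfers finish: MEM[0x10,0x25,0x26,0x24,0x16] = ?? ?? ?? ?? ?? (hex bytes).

#0 dst[0x23+8] := {0xba,0xf0,0x32,0xea,0xc6,0xb2,0x48,0x50}
#1 dst[0x23+3] := {0x66,0x4b,0x58}
#2 dst[0x14+3] := {0x4d,0xf0,0x88}
#3 dst[0x0f+7] := {0xea,0xc6,0xb2,0x48,0x50,0x66,0x4b}
#4 dst[0x26+4] := {0x50,0x85,0x0b,0x5e}
query mem[0x10]=0xc6, mem[0x25]=0x58, mem[0x26]=0x50, mem[0x24]=0x4b, mem[0x16]=0x88

MEM[0x10,0x25,0x26,0x24,0x16] = c6 58 50 4b 88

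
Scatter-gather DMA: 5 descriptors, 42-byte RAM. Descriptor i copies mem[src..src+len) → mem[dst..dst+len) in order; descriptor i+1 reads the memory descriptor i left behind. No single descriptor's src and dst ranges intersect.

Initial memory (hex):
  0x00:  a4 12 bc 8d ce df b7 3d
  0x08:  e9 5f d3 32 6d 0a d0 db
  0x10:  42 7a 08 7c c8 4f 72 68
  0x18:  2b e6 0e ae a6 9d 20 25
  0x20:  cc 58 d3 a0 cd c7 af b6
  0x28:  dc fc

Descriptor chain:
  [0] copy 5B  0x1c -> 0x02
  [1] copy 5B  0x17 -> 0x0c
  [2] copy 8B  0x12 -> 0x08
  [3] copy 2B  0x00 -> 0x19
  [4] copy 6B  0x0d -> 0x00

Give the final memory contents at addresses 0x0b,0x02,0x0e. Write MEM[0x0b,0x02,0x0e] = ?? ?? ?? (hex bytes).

D0: mem[0x02..0x06] <- [a6 9d 20 25 cc]
D1: mem[0x0c..0x10] <- [68 2b e6 0e ae]
D2: mem[0x08..0x0f] <- [08 7c c8 4f 72 68 2b e6]
D3: mem[0x19..0x1a] <- [a4 12]
D4: mem[0x00..0x05] <- [68 2b e6 ae 7a 08]
query mem[0x0b]=0x4f, mem[0x02]=0xe6, mem[0x0e]=0x2b

MEM[0x0b,0x02,0x0e] = 4f e6 2b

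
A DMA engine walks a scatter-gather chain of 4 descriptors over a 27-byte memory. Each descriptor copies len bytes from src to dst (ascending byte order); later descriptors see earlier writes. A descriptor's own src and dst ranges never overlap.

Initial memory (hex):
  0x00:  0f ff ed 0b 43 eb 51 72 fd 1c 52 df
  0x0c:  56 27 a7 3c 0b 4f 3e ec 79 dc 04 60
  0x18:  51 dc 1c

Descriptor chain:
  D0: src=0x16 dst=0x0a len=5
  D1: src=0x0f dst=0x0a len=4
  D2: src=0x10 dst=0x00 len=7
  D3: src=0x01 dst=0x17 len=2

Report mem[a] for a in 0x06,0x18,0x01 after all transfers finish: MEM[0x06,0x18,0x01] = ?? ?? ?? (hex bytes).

MEM[0x06,0x18,0x01] = 04 3e 4f

#0 dst[0x0a+5] := {0x04,0x60,0x51,0xdc,0x1c}
#1 dst[0x0a+4] := {0x3c,0x0b,0x4f,0x3e}
#2 dst[0x00+7] := {0x0b,0x4f,0x3e,0xec,0x79,0xdc,0x04}
#3 dst[0x17+2] := {0x4f,0x3e}
query mem[0x06]=0x04, mem[0x18]=0x3e, mem[0x01]=0x4f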